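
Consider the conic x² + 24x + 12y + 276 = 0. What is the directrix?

y = -8

Only x is squared. Complete the square in x: (x + 12)² = -12(y + 11).
Vertex (-12, -11); 4p = -12 so p = -3. Opens down.
Directrix is the horizontal line y = k − p = -11 − (-3) = -8.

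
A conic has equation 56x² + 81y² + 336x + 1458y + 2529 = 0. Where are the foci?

56(x² + 6x) + 81(y² + 18y) = -2529
56(x + 3)² + 81(y + 9)² = -2529 + 504 + 6561 = 4536
Divide through by 4536 to get (x + 3)²/81 + (y + 9)²/56 = 1.
Ellipse, center (-3, -9), major axis horizontal; a² = 81, b² = 56.
c² = a² - b² = 81 - 56 = 25, so c = 5.
Foci lie on the horizontal axis through the center: (h ± c, k).

(-8, -9) and (2, -9)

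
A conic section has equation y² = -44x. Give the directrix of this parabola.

x = 11

Vertex (0, 0); 4p = -44 so p = -11. Opens left.
Directrix is the vertical line x = h − p = 0 − (-11) = 11.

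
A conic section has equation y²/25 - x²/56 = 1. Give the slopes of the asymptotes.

Center (0, 0). The positive term is the y-term, so the transverse axis is vertical; a² = 25, b² = 56.
For a vertical hyperbola the asymptotes have slope ±a/b.
Here that is ±5/2√14 = ±5√14/28.

5√14/28 and -5√14/28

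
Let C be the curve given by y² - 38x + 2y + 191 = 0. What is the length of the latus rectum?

Only y is squared. Complete the square in y: (y + 1)² = 38(x - 5).
Vertex (5, -1); 4p = 38 so p = 19/2. Opens right.
Latus rectum length = |4p| = 38.

38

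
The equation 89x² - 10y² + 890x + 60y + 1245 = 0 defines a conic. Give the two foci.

Group: 89(x² + 10x) -10(y² - 6y) = -1245
89(x + 5)² -10(y - 3)² = -1245 + 2225 - 90 = 890
Divide through by 890 to get (x + 5)²/10 - (y - 3)²/89 = 1.
Hyperbola, center (-5, 3), transverse axis horizontal; a² = 10, b² = 89.
c² = a² + b² = 10 + 89 = 99, so c = 3√11.
Foci lie on the horizontal axis through the center: (h ± c, k).

(-5 - 3√11, 3) and (-5 + 3√11, 3)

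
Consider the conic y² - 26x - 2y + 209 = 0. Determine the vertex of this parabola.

(8, 1)

Only y is squared. Complete the square in y: (y - 1)² = 26(x - 8).
Vertex (8, 1); 4p = 26 so p = 13/2. Opens right.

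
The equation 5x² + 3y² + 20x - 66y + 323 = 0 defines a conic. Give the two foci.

(-2, 11 - 2√2) and (-2, 11 + 2√2)

Group: 5(x² + 4x) + 3(y² - 22y) = -323
Complete the square: 5(x + 2)² + 3(y - 11)² = -323 + 20 + 363 = 60
Divide by 60: (x + 2)²/12 + (y - 11)²/20 = 1
Ellipse, center (-2, 11), major axis vertical; a² = 20, b² = 12.
c² = a² - b² = 20 - 12 = 8, so c = 2√2.
Foci lie on the vertical axis through the center: (h, k ± c).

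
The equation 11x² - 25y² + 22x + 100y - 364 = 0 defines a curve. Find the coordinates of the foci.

11(x² + 2x) -25(y² - 4y) = 364
Complete the square in x and y: 11(x + 1)² -25(y - 2)² = 364 + 11 - 100 = 275
Divide by 275: (x + 1)²/25 - (y - 2)²/11 = 1
Hyperbola, center (-1, 2), transverse axis horizontal; a² = 25, b² = 11.
c² = a² + b² = 25 + 11 = 36, so c = 6.
Foci lie on the horizontal axis through the center: (h ± c, k).

(-7, 2) and (5, 2)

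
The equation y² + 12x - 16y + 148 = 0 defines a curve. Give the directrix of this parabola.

Only y is squared. Complete the square in y: (y - 8)² = -12(x + 7).
Vertex (-7, 8); 4p = -12 so p = -3. Opens left.
Directrix is the vertical line x = h − p = -7 − (-3) = -4.

x = -4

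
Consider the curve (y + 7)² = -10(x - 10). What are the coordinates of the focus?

Vertex (10, -7); 4p = -10 so p = -5/2. Opens left.
Focus is p units from the vertex along the axis: (h + p, k).

(15/2, -7)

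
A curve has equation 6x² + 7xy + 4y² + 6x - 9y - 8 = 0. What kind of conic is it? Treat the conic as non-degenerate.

A = 6, B = 7, C = 4.
Discriminant B² − 4AC = 7² − 4·6·4 = -47.
B² − 4AC < 0 ⇒ ellipse.

ellipse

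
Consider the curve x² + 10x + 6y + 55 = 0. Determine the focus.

Only x is squared. Complete the square in x: (x + 5)² = -6(y + 5).
Vertex (-5, -5); 4p = -6 so p = -3/2. Opens down.
Focus is p units from the vertex along the axis: (h, k + p).

(-5, -13/2)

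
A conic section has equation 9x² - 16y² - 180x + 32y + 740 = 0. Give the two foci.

Rearranging, 9(x² - 20x) -16(y² - 2y) = -740.
9(x - 10)² -16(y - 1)² = -740 + 900 - 16 = 144
Divide by 144: (x - 10)²/16 - (y - 1)²/9 = 1
Hyperbola, center (10, 1), transverse axis horizontal; a² = 16, b² = 9.
c² = a² + b² = 16 + 9 = 25, so c = 5.
Foci lie on the horizontal axis through the center: (h ± c, k).

(5, 1) and (15, 1)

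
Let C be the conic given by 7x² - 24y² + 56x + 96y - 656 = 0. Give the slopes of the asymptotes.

√42/12 and -√42/12

Rearranging, 7(x² + 8x) -24(y² - 4y) = 656.
Completing the square gives 7(x + 4)² -24(y - 2)² = 656 + 112 - 96 = 672.
Divide through by 672 to get (x + 4)²/96 - (y - 2)²/28 = 1.
Hyperbola, center (-4, 2), transverse axis horizontal; a² = 96, b² = 28.
For a horizontal hyperbola the asymptotes have slope ±b/a.
Here that is ±2√7/4√6 = ±√42/12.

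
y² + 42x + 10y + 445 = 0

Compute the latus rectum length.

42

Only y is squared. Complete the square in y: (y + 5)² = -42(x + 10).
Vertex (-10, -5); 4p = -42 so p = -21/2. Opens left.
Latus rectum length = |4p| = 42.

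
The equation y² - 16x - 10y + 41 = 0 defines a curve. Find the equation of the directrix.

x = -3

Only y is squared. Complete the square in y: (y - 5)² = 16(x - 1).
Vertex (1, 5); 4p = 16 so p = 4. Opens right.
Directrix is the vertical line x = h − p = 1 − (4) = -3.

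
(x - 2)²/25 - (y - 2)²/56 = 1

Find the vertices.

Center (2, 2). The positive term is the x-term, so the transverse axis is horizontal; a² = 25, b² = 56.
a = 5. Vertices at (h ± a, k).

(-3, 2) and (7, 2)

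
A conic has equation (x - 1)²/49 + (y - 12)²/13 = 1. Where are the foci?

(-5, 12) and (7, 12)

Center (1, 12). The larger denominator 49 sits under the x-term, so the major axis is horizontal; a² = 49, b² = 13.
c² = a² - b² = 49 - 13 = 36, so c = 6.
Foci lie on the horizontal axis through the center: (h ± c, k).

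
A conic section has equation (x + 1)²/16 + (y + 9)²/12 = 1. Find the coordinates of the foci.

(-3, -9) and (1, -9)

Center (-1, -9). The larger denominator 16 sits under the x-term, so the major axis is horizontal; a² = 16, b² = 12.
c² = a² - b² = 16 - 12 = 4, so c = 2.
Foci lie on the horizontal axis through the center: (h ± c, k).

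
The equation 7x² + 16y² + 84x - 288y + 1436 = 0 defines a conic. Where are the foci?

7(x² + 12x) + 16(y² - 18y) = -1436
Completing the square gives 7(x + 6)² + 16(y - 9)² = -1436 + 252 + 1296 = 112.
Dividing both sides by 112: (x + 6)²/16 + (y - 9)²/7 = 1
Ellipse, center (-6, 9), major axis horizontal; a² = 16, b² = 7.
c² = a² - b² = 16 - 7 = 9, so c = 3.
Foci lie on the horizontal axis through the center: (h ± c, k).

(-9, 9) and (-3, 9)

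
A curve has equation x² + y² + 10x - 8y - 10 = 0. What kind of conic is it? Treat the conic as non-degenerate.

No xy term. Coefficients of x² and y² are A = 1, C = 1.
A = C (same sign) ⇒ circle.

circle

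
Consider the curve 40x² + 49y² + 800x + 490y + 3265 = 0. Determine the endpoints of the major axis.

(-17, -5) and (-3, -5)

Collect terms: 40(x² + 20x) + 49(y² + 10y) = -3265
Complete the square in x and y: 40(x + 10)² + 49(y + 5)² = -3265 + 4000 + 1225 = 1960
Dividing both sides by 1960: (x + 10)²/49 + (y + 5)²/40 = 1
Ellipse, center (-10, -5), major axis horizontal; a² = 49, b² = 40.
a = 7. Vertices at (h ± a, k).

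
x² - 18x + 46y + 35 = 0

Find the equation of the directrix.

y = 25/2

Only x is squared. Complete the square in x: (x - 9)² = -46(y - 1).
Vertex (9, 1); 4p = -46 so p = -23/2. Opens down.
Directrix is the horizontal line y = k − p = 1 − (-23/2) = 25/2.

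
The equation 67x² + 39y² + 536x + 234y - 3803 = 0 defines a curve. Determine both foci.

Group: 67(x² + 8x) + 39(y² + 6y) = 3803
Complete the square: 67(x + 4)² + 39(y + 3)² = 3803 + 1072 + 351 = 5226
Divide through by 5226 to get (x + 4)²/78 + (y + 3)²/134 = 1.
Ellipse, center (-4, -3), major axis vertical; a² = 134, b² = 78.
c² = a² - b² = 134 - 78 = 56, so c = 2√14.
Foci lie on the vertical axis through the center: (h, k ± c).

(-4, -3 - 2√14) and (-4, -3 + 2√14)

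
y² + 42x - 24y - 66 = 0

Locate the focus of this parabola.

(-11/2, 12)

Only y is squared. Complete the square in y: (y - 12)² = -42(x - 5).
Vertex (5, 12); 4p = -42 so p = -21/2. Opens left.
Focus is p units from the vertex along the axis: (h + p, k).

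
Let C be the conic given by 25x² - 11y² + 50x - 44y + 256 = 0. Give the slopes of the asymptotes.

5√11/11 and -5√11/11

Group the x- and y-terms: 25(x² + 2x) -11(y² + 4y) = -256
Complete the square in x and y: 25(x + 1)² -11(y + 2)² = -256 + 25 - 44 = -275
Dividing both sides by -275: (y + 2)²/25 - (x + 1)²/11 = 1
Hyperbola, center (-1, -2), transverse axis vertical; a² = 25, b² = 11.
For a vertical hyperbola the asymptotes have slope ±a/b.
Here that is ±5/√11 = ±5√11/11.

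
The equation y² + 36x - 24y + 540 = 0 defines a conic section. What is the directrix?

Only y is squared. Complete the square in y: (y - 12)² = -36(x + 11).
Vertex (-11, 12); 4p = -36 so p = -9. Opens left.
Directrix is the vertical line x = h − p = -11 − (-9) = -2.

x = -2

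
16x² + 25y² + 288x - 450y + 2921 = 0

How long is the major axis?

16(x² + 18x) + 25(y² - 18y) = -2921
Complete the square: 16(x + 9)² + 25(y - 9)² = -2921 + 1296 + 2025 = 400
Dividing both sides by 400: (x + 9)²/25 + (y - 9)²/16 = 1
Ellipse, center (-9, 9), major axis horizontal; a² = 25, b² = 16.
a² = 25 so a = 5; the major axis has length 2a = 10.

10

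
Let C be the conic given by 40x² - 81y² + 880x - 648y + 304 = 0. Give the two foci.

(-22, -4) and (0, -4)

Group: 40(x² + 22x) -81(y² + 8y) = -304
40(x + 11)² -81(y + 4)² = -304 + 4840 - 1296 = 3240
Divide through by 3240 to get (x + 11)²/81 - (y + 4)²/40 = 1.
Hyperbola, center (-11, -4), transverse axis horizontal; a² = 81, b² = 40.
c² = a² + b² = 81 + 40 = 121, so c = 11.
Foci lie on the horizontal axis through the center: (h ± c, k).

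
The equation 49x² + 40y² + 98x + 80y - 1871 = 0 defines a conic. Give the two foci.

(-1, -4) and (-1, 2)

Group the x- and y-terms: 49(x² + 2x) + 40(y² + 2y) = 1871
Complete the square: 49(x + 1)² + 40(y + 1)² = 1871 + 49 + 40 = 1960
Dividing both sides by 1960: (x + 1)²/40 + (y + 1)²/49 = 1
Ellipse, center (-1, -1), major axis vertical; a² = 49, b² = 40.
c² = a² - b² = 49 - 40 = 9, so c = 3.
Foci lie on the vertical axis through the center: (h, k ± c).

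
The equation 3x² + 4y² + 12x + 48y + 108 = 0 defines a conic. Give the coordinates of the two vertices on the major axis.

Collect terms: 3(x² + 4x) + 4(y² + 12y) = -108
Complete the square in x and y: 3(x + 2)² + 4(y + 6)² = -108 + 12 + 144 = 48
Divide through by 48 to get (x + 2)²/16 + (y + 6)²/12 = 1.
Ellipse, center (-2, -6), major axis horizontal; a² = 16, b² = 12.
a = 4. Vertices at (h ± a, k).

(-6, -6) and (2, -6)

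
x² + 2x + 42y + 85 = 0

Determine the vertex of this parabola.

Only x is squared. Complete the square in x: (x + 1)² = -42(y + 2).
Vertex (-1, -2); 4p = -42 so p = -21/2. Opens down.

(-1, -2)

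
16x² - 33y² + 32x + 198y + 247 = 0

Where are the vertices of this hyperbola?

(-1, -1) and (-1, 7)

Group: 16(x² + 2x) -33(y² - 6y) = -247
Complete the square in x and y: 16(x + 1)² -33(y - 3)² = -247 + 16 - 297 = -528
Divide through by -528 to get (y - 3)²/16 - (x + 1)²/33 = 1.
Hyperbola, center (-1, 3), transverse axis vertical; a² = 16, b² = 33.
a = 4. Vertices at (h, k ± a).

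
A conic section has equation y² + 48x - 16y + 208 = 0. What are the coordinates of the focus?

Only y is squared. Complete the square in y: (y - 8)² = -48(x + 3).
Vertex (-3, 8); 4p = -48 so p = -12. Opens left.
Focus is p units from the vertex along the axis: (h + p, k).

(-15, 8)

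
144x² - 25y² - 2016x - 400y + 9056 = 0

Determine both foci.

Group the x- and y-terms: 144(x² - 14x) -25(y² + 16y) = -9056
Complete the square: 144(x - 7)² -25(y + 8)² = -9056 + 7056 - 1600 = -3600
Dividing both sides by -3600: (y + 8)²/144 - (x - 7)²/25 = 1
Hyperbola, center (7, -8), transverse axis vertical; a² = 144, b² = 25.
c² = a² + b² = 144 + 25 = 169, so c = 13.
Foci lie on the vertical axis through the center: (h, k ± c).

(7, -21) and (7, 5)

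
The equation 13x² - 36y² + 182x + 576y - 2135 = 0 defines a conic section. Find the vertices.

Group: 13(x² + 14x) -36(y² - 16y) = 2135
Completing the square gives 13(x + 7)² -36(y - 8)² = 2135 + 637 - 2304 = 468.
Divide through by 468 to get (x + 7)²/36 - (y - 8)²/13 = 1.
Hyperbola, center (-7, 8), transverse axis horizontal; a² = 36, b² = 13.
a = 6. Vertices at (h ± a, k).

(-13, 8) and (-1, 8)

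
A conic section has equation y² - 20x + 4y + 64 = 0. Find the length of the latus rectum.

Only y is squared. Complete the square in y: (y + 2)² = 20(x - 3).
Vertex (3, -2); 4p = 20 so p = 5. Opens right.
Latus rectum length = |4p| = 20.

20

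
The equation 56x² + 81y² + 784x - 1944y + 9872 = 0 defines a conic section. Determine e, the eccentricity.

e = 5/9

Rearranging, 56(x² + 14x) + 81(y² - 24y) = -9872.
Complete the square in x and y: 56(x + 7)² + 81(y - 12)² = -9872 + 2744 + 11664 = 4536
Dividing both sides by 4536: (x + 7)²/81 + (y - 12)²/56 = 1
Ellipse, center (-7, 12), major axis horizontal; a² = 81, b² = 56.
c² = a² - b² = 25, so c = 5.
e = c/a = 5/9.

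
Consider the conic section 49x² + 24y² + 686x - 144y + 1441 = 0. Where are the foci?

Group: 49(x² + 14x) + 24(y² - 6y) = -1441
Completing the square gives 49(x + 7)² + 24(y - 3)² = -1441 + 2401 + 216 = 1176.
Dividing both sides by 1176: (x + 7)²/24 + (y - 3)²/49 = 1
Ellipse, center (-7, 3), major axis vertical; a² = 49, b² = 24.
c² = a² - b² = 49 - 24 = 25, so c = 5.
Foci lie on the vertical axis through the center: (h, k ± c).

(-7, -2) and (-7, 8)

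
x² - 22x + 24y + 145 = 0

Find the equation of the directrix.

Only x is squared. Complete the square in x: (x - 11)² = -24(y + 1).
Vertex (11, -1); 4p = -24 so p = -6. Opens down.
Directrix is the horizontal line y = k − p = -1 − (-6) = 5.

y = 5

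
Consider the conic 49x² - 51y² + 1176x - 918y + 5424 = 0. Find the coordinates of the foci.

Rearranging, 49(x² + 24x) -51(y² + 18y) = -5424.
49(x + 12)² -51(y + 9)² = -5424 + 7056 - 4131 = -2499
Divide through by -2499 to get (y + 9)²/49 - (x + 12)²/51 = 1.
Hyperbola, center (-12, -9), transverse axis vertical; a² = 49, b² = 51.
c² = a² + b² = 49 + 51 = 100, so c = 10.
Foci lie on the vertical axis through the center: (h, k ± c).

(-12, -19) and (-12, 1)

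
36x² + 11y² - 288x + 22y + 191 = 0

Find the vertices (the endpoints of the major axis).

Collect terms: 36(x² - 8x) + 11(y² + 2y) = -191
Completing the square gives 36(x - 4)² + 11(y + 1)² = -191 + 576 + 11 = 396.
Divide through by 396 to get (x - 4)²/11 + (y + 1)²/36 = 1.
Ellipse, center (4, -1), major axis vertical; a² = 36, b² = 11.
a = 6. Vertices at (h, k ± a).

(4, -7) and (4, 5)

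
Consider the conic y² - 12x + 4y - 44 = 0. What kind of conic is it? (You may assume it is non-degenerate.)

parabola

No xy term. Coefficients of x² and y² are A = 0, C = 1.
Exactly one squared variable ⇒ parabola.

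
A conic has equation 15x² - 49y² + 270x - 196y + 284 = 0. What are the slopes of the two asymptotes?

√15/7 and -√15/7

15(x² + 18x) -49(y² + 4y) = -284
Complete the square in x and y: 15(x + 9)² -49(y + 2)² = -284 + 1215 - 196 = 735
Dividing both sides by 735: (x + 9)²/49 - (y + 2)²/15 = 1
Hyperbola, center (-9, -2), transverse axis horizontal; a² = 49, b² = 15.
For a horizontal hyperbola the asymptotes have slope ±b/a.
Here that is ±√15/7.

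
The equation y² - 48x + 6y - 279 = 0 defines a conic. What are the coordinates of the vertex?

(-6, -3)

Only y is squared. Complete the square in y: (y + 3)² = 48(x + 6).
Vertex (-6, -3); 4p = 48 so p = 12. Opens right.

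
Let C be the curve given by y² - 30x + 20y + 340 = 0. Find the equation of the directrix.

Only y is squared. Complete the square in y: (y + 10)² = 30(x - 8).
Vertex (8, -10); 4p = 30 so p = 15/2. Opens right.
Directrix is the vertical line x = h − p = 8 − (15/2) = 1/2.

x = 1/2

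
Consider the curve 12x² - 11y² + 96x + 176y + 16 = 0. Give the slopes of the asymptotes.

Group the x- and y-terms: 12(x² + 8x) -11(y² - 16y) = -16
12(x + 4)² -11(y - 8)² = -16 + 192 - 704 = -528
Divide through by -528 to get (y - 8)²/48 - (x + 4)²/44 = 1.
Hyperbola, center (-4, 8), transverse axis vertical; a² = 48, b² = 44.
For a vertical hyperbola the asymptotes have slope ±a/b.
Here that is ±4√3/2√11 = ±2√33/11.

2√33/11 and -2√33/11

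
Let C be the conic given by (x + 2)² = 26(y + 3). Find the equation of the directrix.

Vertex (-2, -3); 4p = 26 so p = 13/2. Opens up.
Directrix is the horizontal line y = k − p = -3 − (13/2) = -19/2.

y = -19/2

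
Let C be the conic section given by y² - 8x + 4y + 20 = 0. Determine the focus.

Only y is squared. Complete the square in y: (y + 2)² = 8(x - 2).
Vertex (2, -2); 4p = 8 so p = 2. Opens right.
Focus is p units from the vertex along the axis: (h + p, k).

(4, -2)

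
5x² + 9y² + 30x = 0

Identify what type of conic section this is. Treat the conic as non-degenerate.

ellipse

No xy term. Coefficients of x² and y² are A = 5, C = 9.
A and C have the same sign but A ≠ C ⇒ ellipse.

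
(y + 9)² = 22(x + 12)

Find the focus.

(-13/2, -9)

Vertex (-12, -9); 4p = 22 so p = 11/2. Opens right.
Focus is p units from the vertex along the axis: (h + p, k).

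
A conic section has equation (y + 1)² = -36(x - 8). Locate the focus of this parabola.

Vertex (8, -1); 4p = -36 so p = -9. Opens left.
Focus is p units from the vertex along the axis: (h + p, k).

(-1, -1)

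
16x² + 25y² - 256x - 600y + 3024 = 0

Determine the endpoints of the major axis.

Collect terms: 16(x² - 16x) + 25(y² - 24y) = -3024
16(x - 8)² + 25(y - 12)² = -3024 + 1024 + 3600 = 1600
Divide by 1600: (x - 8)²/100 + (y - 12)²/64 = 1
Ellipse, center (8, 12), major axis horizontal; a² = 100, b² = 64.
a = 10. Vertices at (h ± a, k).

(-2, 12) and (18, 12)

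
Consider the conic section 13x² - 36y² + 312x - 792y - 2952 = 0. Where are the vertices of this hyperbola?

13(x² + 24x) -36(y² + 22y) = 2952
Complete the square in x and y: 13(x + 12)² -36(y + 11)² = 2952 + 1872 - 4356 = 468
Divide by 468: (x + 12)²/36 - (y + 11)²/13 = 1
Hyperbola, center (-12, -11), transverse axis horizontal; a² = 36, b² = 13.
a = 6. Vertices at (h ± a, k).

(-18, -11) and (-6, -11)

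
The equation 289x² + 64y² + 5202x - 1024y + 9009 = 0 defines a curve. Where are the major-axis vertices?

(-9, -9) and (-9, 25)

Rearranging, 289(x² + 18x) + 64(y² - 16y) = -9009.
Complete the square: 289(x + 9)² + 64(y - 8)² = -9009 + 23409 + 4096 = 18496
Dividing both sides by 18496: (x + 9)²/64 + (y - 8)²/289 = 1
Ellipse, center (-9, 8), major axis vertical; a² = 289, b² = 64.
a = 17. Vertices at (h, k ± a).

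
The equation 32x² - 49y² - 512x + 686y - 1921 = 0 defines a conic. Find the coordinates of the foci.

(-1, 7) and (17, 7)

Rearranging, 32(x² - 16x) -49(y² - 14y) = 1921.
Completing the square gives 32(x - 8)² -49(y - 7)² = 1921 + 2048 - 2401 = 1568.
Divide through by 1568 to get (x - 8)²/49 - (y - 7)²/32 = 1.
Hyperbola, center (8, 7), transverse axis horizontal; a² = 49, b² = 32.
c² = a² + b² = 49 + 32 = 81, so c = 9.
Foci lie on the horizontal axis through the center: (h ± c, k).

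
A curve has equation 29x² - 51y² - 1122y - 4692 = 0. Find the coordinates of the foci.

Rearranging, 29x² -51(y² + 22y) = 4692.
Completing the square gives 29x² -51(y + 11)² = 4692 + 0 - 6171 = -1479.
Divide through by -1479 to get (y + 11)²/29 - x²/51 = 1.
Hyperbola, center (0, -11), transverse axis vertical; a² = 29, b² = 51.
c² = a² + b² = 29 + 51 = 80, so c = 4√5.
Foci lie on the vertical axis through the center: (h, k ± c).

(0, -11 - 4√5) and (0, -11 + 4√5)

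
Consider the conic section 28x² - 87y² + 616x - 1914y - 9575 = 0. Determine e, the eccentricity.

Rearranging, 28(x² + 22x) -87(y² + 22y) = 9575.
Complete the square in x and y: 28(x + 11)² -87(y + 11)² = 9575 + 3388 - 10527 = 2436
Dividing both sides by 2436: (x + 11)²/87 - (y + 11)²/28 = 1
Hyperbola, center (-11, -11), transverse axis horizontal; a² = 87, b² = 28.
c² = a² + b² = 115, so c = √115.
e = c/a = √115/√87 = √10005/87.

e = √10005/87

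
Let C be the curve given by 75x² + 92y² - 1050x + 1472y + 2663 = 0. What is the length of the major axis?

Rearranging, 75(x² - 14x) + 92(y² + 16y) = -2663.
Complete the square: 75(x - 7)² + 92(y + 8)² = -2663 + 3675 + 5888 = 6900
Dividing both sides by 6900: (x - 7)²/92 + (y + 8)²/75 = 1
Ellipse, center (7, -8), major axis horizontal; a² = 92, b² = 75.
a² = 92 so a = 2√23; the major axis has length 2a = 4√23.

4√23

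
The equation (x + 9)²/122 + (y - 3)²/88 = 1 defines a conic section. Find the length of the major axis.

Center (-9, 3). The larger denominator 122 sits under the x-term, so the major axis is horizontal; a² = 122, b² = 88.
a² = 122 so a = √122; the major axis has length 2a = 2√122.

2√122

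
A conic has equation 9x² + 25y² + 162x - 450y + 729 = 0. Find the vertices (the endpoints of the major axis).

(-24, 9) and (6, 9)

Collect terms: 9(x² + 18x) + 25(y² - 18y) = -729
Completing the square gives 9(x + 9)² + 25(y - 9)² = -729 + 729 + 2025 = 2025.
Divide through by 2025 to get (x + 9)²/225 + (y - 9)²/81 = 1.
Ellipse, center (-9, 9), major axis horizontal; a² = 225, b² = 81.
a = 15. Vertices at (h ± a, k).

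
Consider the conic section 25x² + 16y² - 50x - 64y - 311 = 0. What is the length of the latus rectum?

32/5

Rearranging, 25(x² - 2x) + 16(y² - 4y) = 311.
Complete the square in x and y: 25(x - 1)² + 16(y - 2)² = 311 + 25 + 64 = 400
Dividing both sides by 400: (x - 1)²/16 + (y - 2)²/25 = 1
Ellipse, center (1, 2), major axis vertical; a² = 25, b² = 16.
Latus rectum length = 2b²/a = 2·16/5 = 32/5.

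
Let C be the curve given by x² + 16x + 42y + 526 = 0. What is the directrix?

y = -1/2

Only x is squared. Complete the square in x: (x + 8)² = -42(y + 11).
Vertex (-8, -11); 4p = -42 so p = -21/2. Opens down.
Directrix is the horizontal line y = k − p = -11 − (-21/2) = -1/2.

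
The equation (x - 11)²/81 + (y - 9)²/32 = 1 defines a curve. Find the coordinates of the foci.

(4, 9) and (18, 9)

Center (11, 9). The larger denominator 81 sits under the x-term, so the major axis is horizontal; a² = 81, b² = 32.
c² = a² - b² = 81 - 32 = 49, so c = 7.
Foci lie on the horizontal axis through the center: (h ± c, k).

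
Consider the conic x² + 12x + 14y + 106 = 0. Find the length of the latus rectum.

Only x is squared. Complete the square in x: (x + 6)² = -14(y + 5).
Vertex (-6, -5); 4p = -14 so p = -7/2. Opens down.
Latus rectum length = |4p| = 14.

14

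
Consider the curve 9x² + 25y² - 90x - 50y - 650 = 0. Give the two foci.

(-3, 1) and (13, 1)

Group: 9(x² - 10x) + 25(y² - 2y) = 650
Complete the square in x and y: 9(x - 5)² + 25(y - 1)² = 650 + 225 + 25 = 900
Divide through by 900 to get (x - 5)²/100 + (y - 1)²/36 = 1.
Ellipse, center (5, 1), major axis horizontal; a² = 100, b² = 36.
c² = a² - b² = 100 - 36 = 64, so c = 8.
Foci lie on the horizontal axis through the center: (h ± c, k).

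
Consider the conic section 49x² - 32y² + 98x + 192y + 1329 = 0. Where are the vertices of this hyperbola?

(-1, -4) and (-1, 10)

Rearranging, 49(x² + 2x) -32(y² - 6y) = -1329.
Complete the square in x and y: 49(x + 1)² -32(y - 3)² = -1329 + 49 - 288 = -1568
Dividing both sides by -1568: (y - 3)²/49 - (x + 1)²/32 = 1
Hyperbola, center (-1, 3), transverse axis vertical; a² = 49, b² = 32.
a = 7. Vertices at (h, k ± a).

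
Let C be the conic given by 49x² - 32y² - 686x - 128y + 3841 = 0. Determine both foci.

49(x² - 14x) -32(y² + 4y) = -3841
Complete the square in x and y: 49(x - 7)² -32(y + 2)² = -3841 + 2401 - 128 = -1568
Divide through by -1568 to get (y + 2)²/49 - (x - 7)²/32 = 1.
Hyperbola, center (7, -2), transverse axis vertical; a² = 49, b² = 32.
c² = a² + b² = 49 + 32 = 81, so c = 9.
Foci lie on the vertical axis through the center: (h, k ± c).

(7, -11) and (7, 7)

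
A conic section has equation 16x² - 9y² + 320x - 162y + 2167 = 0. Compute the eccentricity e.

Rearranging, 16(x² + 20x) -9(y² + 18y) = -2167.
16(x + 10)² -9(y + 9)² = -2167 + 1600 - 729 = -1296
Divide by -1296: (y + 9)²/144 - (x + 10)²/81 = 1
Hyperbola, center (-10, -9), transverse axis vertical; a² = 144, b² = 81.
c² = a² + b² = 225, so c = 15.
e = c/a = 15/12 = 5/4.

e = 5/4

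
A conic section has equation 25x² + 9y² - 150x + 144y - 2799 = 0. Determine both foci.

Group: 25(x² - 6x) + 9(y² + 16y) = 2799
Complete the square: 25(x - 3)² + 9(y + 8)² = 2799 + 225 + 576 = 3600
Divide by 3600: (x - 3)²/144 + (y + 8)²/400 = 1
Ellipse, center (3, -8), major axis vertical; a² = 400, b² = 144.
c² = a² - b² = 400 - 144 = 256, so c = 16.
Foci lie on the vertical axis through the center: (h, k ± c).

(3, -24) and (3, 8)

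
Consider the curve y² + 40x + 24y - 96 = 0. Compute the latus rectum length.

Only y is squared. Complete the square in y: (y + 12)² = -40(x - 6).
Vertex (6, -12); 4p = -40 so p = -10. Opens left.
Latus rectum length = |4p| = 40.

40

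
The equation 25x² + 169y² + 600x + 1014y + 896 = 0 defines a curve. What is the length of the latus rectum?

50/13

Collect terms: 25(x² + 24x) + 169(y² + 6y) = -896
25(x + 12)² + 169(y + 3)² = -896 + 3600 + 1521 = 4225
Divide through by 4225 to get (x + 12)²/169 + (y + 3)²/25 = 1.
Ellipse, center (-12, -3), major axis horizontal; a² = 169, b² = 25.
Latus rectum length = 2b²/a = 2·25/13 = 50/13.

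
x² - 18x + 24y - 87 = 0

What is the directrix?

Only x is squared. Complete the square in x: (x - 9)² = -24(y - 7).
Vertex (9, 7); 4p = -24 so p = -6. Opens down.
Directrix is the horizontal line y = k − p = 7 − (-6) = 13.

y = 13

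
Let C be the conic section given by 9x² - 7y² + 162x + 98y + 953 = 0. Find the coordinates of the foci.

Group the x- and y-terms: 9(x² + 18x) -7(y² - 14y) = -953
Complete the square in x and y: 9(x + 9)² -7(y - 7)² = -953 + 729 - 343 = -567
Divide by -567: (y - 7)²/81 - (x + 9)²/63 = 1
Hyperbola, center (-9, 7), transverse axis vertical; a² = 81, b² = 63.
c² = a² + b² = 81 + 63 = 144, so c = 12.
Foci lie on the vertical axis through the center: (h, k ± c).

(-9, -5) and (-9, 19)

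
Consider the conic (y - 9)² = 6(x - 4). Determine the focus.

(11/2, 9)

Vertex (4, 9); 4p = 6 so p = 3/2. Opens right.
Focus is p units from the vertex along the axis: (h + p, k).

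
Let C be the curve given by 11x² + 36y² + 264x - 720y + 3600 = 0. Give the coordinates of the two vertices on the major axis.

Collect terms: 11(x² + 24x) + 36(y² - 20y) = -3600
Complete the square in x and y: 11(x + 12)² + 36(y - 10)² = -3600 + 1584 + 3600 = 1584
Dividing both sides by 1584: (x + 12)²/144 + (y - 10)²/44 = 1
Ellipse, center (-12, 10), major axis horizontal; a² = 144, b² = 44.
a = 12. Vertices at (h ± a, k).

(-24, 10) and (0, 10)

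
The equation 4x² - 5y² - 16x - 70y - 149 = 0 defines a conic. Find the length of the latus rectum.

Collect terms: 4(x² - 4x) -5(y² + 14y) = 149
Complete the square: 4(x - 2)² -5(y + 7)² = 149 + 16 - 245 = -80
Divide by -80: (y + 7)²/16 - (x - 2)²/20 = 1
Hyperbola, center (2, -7), transverse axis vertical; a² = 16, b² = 20.
Latus rectum length = 2b²/a = 2·20/4 = 10.

10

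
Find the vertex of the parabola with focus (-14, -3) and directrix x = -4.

(-9, -3)

The vertex is the midpoint between the focus and the directrix along the axis of symmetry.
Axis is horizontal (directrix is vertical). Vertex x-coordinate = (-14 + (-4))/2 = -9; y-coordinate = -3.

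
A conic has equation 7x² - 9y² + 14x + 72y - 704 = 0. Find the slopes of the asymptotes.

7(x² + 2x) -9(y² - 8y) = 704
7(x + 1)² -9(y - 4)² = 704 + 7 - 144 = 567
Dividing both sides by 567: (x + 1)²/81 - (y - 4)²/63 = 1
Hyperbola, center (-1, 4), transverse axis horizontal; a² = 81, b² = 63.
For a horizontal hyperbola the asymptotes have slope ±b/a.
Here that is ±3√7/9 = ±√7/3.

√7/3 and -√7/3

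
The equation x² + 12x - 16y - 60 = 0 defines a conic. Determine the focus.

(-6, -2)

Only x is squared. Complete the square in x: (x + 6)² = 16(y + 6).
Vertex (-6, -6); 4p = 16 so p = 4. Opens up.
Focus is p units from the vertex along the axis: (h, k + p).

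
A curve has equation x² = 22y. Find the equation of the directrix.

Vertex (0, 0); 4p = 22 so p = 11/2. Opens up.
Directrix is the horizontal line y = k − p = 0 − (11/2) = -11/2.

y = -11/2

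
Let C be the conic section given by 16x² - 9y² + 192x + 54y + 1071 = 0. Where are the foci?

16(x² + 12x) -9(y² - 6y) = -1071
Complete the square in x and y: 16(x + 6)² -9(y - 3)² = -1071 + 576 - 81 = -576
Dividing both sides by -576: (y - 3)²/64 - (x + 6)²/36 = 1
Hyperbola, center (-6, 3), transverse axis vertical; a² = 64, b² = 36.
c² = a² + b² = 64 + 36 = 100, so c = 10.
Foci lie on the vertical axis through the center: (h, k ± c).

(-6, -7) and (-6, 13)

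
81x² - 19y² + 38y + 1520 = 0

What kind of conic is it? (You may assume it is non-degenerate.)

hyperbola

No xy term. Coefficients of x² and y² are A = 81, C = -19.
A and C have opposite signs ⇒ hyperbola.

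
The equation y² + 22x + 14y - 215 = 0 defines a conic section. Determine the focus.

Only y is squared. Complete the square in y: (y + 7)² = -22(x - 12).
Vertex (12, -7); 4p = -22 so p = -11/2. Opens left.
Focus is p units from the vertex along the axis: (h + p, k).

(13/2, -7)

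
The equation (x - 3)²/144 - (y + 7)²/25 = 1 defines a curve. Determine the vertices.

Center (3, -7). The positive term is the x-term, so the transverse axis is horizontal; a² = 144, b² = 25.
a = 12. Vertices at (h ± a, k).

(-9, -7) and (15, -7)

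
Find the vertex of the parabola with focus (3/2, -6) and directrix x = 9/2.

The vertex is the midpoint between the focus and the directrix along the axis of symmetry.
Axis is horizontal (directrix is vertical). Vertex x-coordinate = (3/2 + 9/2)/2 = 3; y-coordinate = -6.

(3, -6)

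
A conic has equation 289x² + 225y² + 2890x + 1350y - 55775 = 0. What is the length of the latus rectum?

450/17

289(x² + 10x) + 225(y² + 6y) = 55775
Complete the square in x and y: 289(x + 5)² + 225(y + 3)² = 55775 + 7225 + 2025 = 65025
Divide through by 65025 to get (x + 5)²/225 + (y + 3)²/289 = 1.
Ellipse, center (-5, -3), major axis vertical; a² = 289, b² = 225.
Latus rectum length = 2b²/a = 2·225/17 = 450/17.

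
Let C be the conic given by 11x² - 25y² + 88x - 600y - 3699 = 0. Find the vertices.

Group the x- and y-terms: 11(x² + 8x) -25(y² + 24y) = 3699
Complete the square in x and y: 11(x + 4)² -25(y + 12)² = 3699 + 176 - 3600 = 275
Divide by 275: (x + 4)²/25 - (y + 12)²/11 = 1
Hyperbola, center (-4, -12), transverse axis horizontal; a² = 25, b² = 11.
a = 5. Vertices at (h ± a, k).

(-9, -12) and (1, -12)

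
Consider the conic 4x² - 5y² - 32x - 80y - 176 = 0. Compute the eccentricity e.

e = 3/2

4(x² - 8x) -5(y² + 16y) = 176
Completing the square gives 4(x - 4)² -5(y + 8)² = 176 + 64 - 320 = -80.
Divide by -80: (y + 8)²/16 - (x - 4)²/20 = 1
Hyperbola, center (4, -8), transverse axis vertical; a² = 16, b² = 20.
c² = a² + b² = 36, so c = 6.
e = c/a = 6/4 = 3/2.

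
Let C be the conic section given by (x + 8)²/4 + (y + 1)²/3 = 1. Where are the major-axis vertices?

(-10, -1) and (-6, -1)

Center (-8, -1). The larger denominator 4 sits under the x-term, so the major axis is horizontal; a² = 4, b² = 3.
a = 2. Vertices at (h ± a, k).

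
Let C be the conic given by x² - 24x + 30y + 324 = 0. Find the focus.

(12, -27/2)

Only x is squared. Complete the square in x: (x - 12)² = -30(y + 6).
Vertex (12, -6); 4p = -30 so p = -15/2. Opens down.
Focus is p units from the vertex along the axis: (h, k + p).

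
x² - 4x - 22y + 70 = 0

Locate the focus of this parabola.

Only x is squared. Complete the square in x: (x - 2)² = 22(y - 3).
Vertex (2, 3); 4p = 22 so p = 11/2. Opens up.
Focus is p units from the vertex along the axis: (h, k + p).

(2, 17/2)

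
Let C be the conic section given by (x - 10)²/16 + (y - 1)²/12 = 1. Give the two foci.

Center (10, 1). The larger denominator 16 sits under the x-term, so the major axis is horizontal; a² = 16, b² = 12.
c² = a² - b² = 16 - 12 = 4, so c = 2.
Foci lie on the horizontal axis through the center: (h ± c, k).

(8, 1) and (12, 1)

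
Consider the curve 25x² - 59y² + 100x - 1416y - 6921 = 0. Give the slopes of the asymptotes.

Collect terms: 25(x² + 4x) -59(y² + 24y) = 6921
Completing the square gives 25(x + 2)² -59(y + 12)² = 6921 + 100 - 8496 = -1475.
Divide by -1475: (y + 12)²/25 - (x + 2)²/59 = 1
Hyperbola, center (-2, -12), transverse axis vertical; a² = 25, b² = 59.
For a vertical hyperbola the asymptotes have slope ±a/b.
Here that is ±5/√59 = ±5√59/59.

5√59/59 and -5√59/59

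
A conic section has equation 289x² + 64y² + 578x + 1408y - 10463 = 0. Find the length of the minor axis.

16

Group: 289(x² + 2x) + 64(y² + 22y) = 10463
289(x + 1)² + 64(y + 11)² = 10463 + 289 + 7744 = 18496
Divide by 18496: (x + 1)²/64 + (y + 11)²/289 = 1
Ellipse, center (-1, -11), major axis vertical; a² = 289, b² = 64.
b² = 64 so b = 8; the minor axis has length 2b = 16.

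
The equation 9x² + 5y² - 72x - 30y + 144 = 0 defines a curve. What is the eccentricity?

e = 2/3

Rearranging, 9(x² - 8x) + 5(y² - 6y) = -144.
9(x - 4)² + 5(y - 3)² = -144 + 144 + 45 = 45
Divide through by 45 to get (x - 4)²/5 + (y - 3)²/9 = 1.
Ellipse, center (4, 3), major axis vertical; a² = 9, b² = 5.
c² = a² - b² = 4, so c = 2.
e = c/a = 2/3.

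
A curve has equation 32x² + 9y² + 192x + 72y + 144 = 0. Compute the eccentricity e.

Collect terms: 32(x² + 6x) + 9(y² + 8y) = -144
Completing the square gives 32(x + 3)² + 9(y + 4)² = -144 + 288 + 144 = 288.
Dividing both sides by 288: (x + 3)²/9 + (y + 4)²/32 = 1
Ellipse, center (-3, -4), major axis vertical; a² = 32, b² = 9.
c² = a² - b² = 23, so c = √23.
e = c/a = √23/4√2 = √46/8.

e = √46/8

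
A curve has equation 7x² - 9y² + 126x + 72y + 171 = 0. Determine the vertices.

7(x² + 18x) -9(y² - 8y) = -171
7(x + 9)² -9(y - 4)² = -171 + 567 - 144 = 252
Divide by 252: (x + 9)²/36 - (y - 4)²/28 = 1
Hyperbola, center (-9, 4), transverse axis horizontal; a² = 36, b² = 28.
a = 6. Vertices at (h ± a, k).

(-15, 4) and (-3, 4)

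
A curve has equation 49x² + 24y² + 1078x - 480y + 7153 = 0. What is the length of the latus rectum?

Collect terms: 49(x² + 22x) + 24(y² - 20y) = -7153
49(x + 11)² + 24(y - 10)² = -7153 + 5929 + 2400 = 1176
Dividing both sides by 1176: (x + 11)²/24 + (y - 10)²/49 = 1
Ellipse, center (-11, 10), major axis vertical; a² = 49, b² = 24.
Latus rectum length = 2b²/a = 2·24/7 = 48/7.

48/7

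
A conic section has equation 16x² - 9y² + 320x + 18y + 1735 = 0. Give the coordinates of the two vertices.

Group the x- and y-terms: 16(x² + 20x) -9(y² - 2y) = -1735
Completing the square gives 16(x + 10)² -9(y - 1)² = -1735 + 1600 - 9 = -144.
Dividing both sides by -144: (y - 1)²/16 - (x + 10)²/9 = 1
Hyperbola, center (-10, 1), transverse axis vertical; a² = 16, b² = 9.
a = 4. Vertices at (h, k ± a).

(-10, -3) and (-10, 5)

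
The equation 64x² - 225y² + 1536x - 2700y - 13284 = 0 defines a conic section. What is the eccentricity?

e = 17/15

Group the x- and y-terms: 64(x² + 24x) -225(y² + 12y) = 13284
Completing the square gives 64(x + 12)² -225(y + 6)² = 13284 + 9216 - 8100 = 14400.
Divide by 14400: (x + 12)²/225 - (y + 6)²/64 = 1
Hyperbola, center (-12, -6), transverse axis horizontal; a² = 225, b² = 64.
c² = a² + b² = 289, so c = 17.
e = c/a = 17/15.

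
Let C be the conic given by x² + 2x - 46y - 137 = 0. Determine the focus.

Only x is squared. Complete the square in x: (x + 1)² = 46(y + 3).
Vertex (-1, -3); 4p = 46 so p = 23/2. Opens up.
Focus is p units from the vertex along the axis: (h, k + p).

(-1, 17/2)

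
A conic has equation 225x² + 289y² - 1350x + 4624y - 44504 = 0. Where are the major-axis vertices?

Collect terms: 225(x² - 6x) + 289(y² + 16y) = 44504
Complete the square in x and y: 225(x - 3)² + 289(y + 8)² = 44504 + 2025 + 18496 = 65025
Divide by 65025: (x - 3)²/289 + (y + 8)²/225 = 1
Ellipse, center (3, -8), major axis horizontal; a² = 289, b² = 225.
a = 17. Vertices at (h ± a, k).

(-14, -8) and (20, -8)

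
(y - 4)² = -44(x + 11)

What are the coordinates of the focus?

(-22, 4)

Vertex (-11, 4); 4p = -44 so p = -11. Opens left.
Focus is p units from the vertex along the axis: (h + p, k).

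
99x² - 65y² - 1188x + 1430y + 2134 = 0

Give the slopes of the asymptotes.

3√715/65 and -3√715/65

Collect terms: 99(x² - 12x) -65(y² - 22y) = -2134
Complete the square: 99(x - 6)² -65(y - 11)² = -2134 + 3564 - 7865 = -6435
Divide through by -6435 to get (y - 11)²/99 - (x - 6)²/65 = 1.
Hyperbola, center (6, 11), transverse axis vertical; a² = 99, b² = 65.
For a vertical hyperbola the asymptotes have slope ±a/b.
Here that is ±3√11/√65 = ±3√715/65.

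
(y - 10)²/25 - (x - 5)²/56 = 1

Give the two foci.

Center (5, 10). The positive term is the y-term, so the transverse axis is vertical; a² = 25, b² = 56.
c² = a² + b² = 25 + 56 = 81, so c = 9.
Foci lie on the vertical axis through the center: (h, k ± c).

(5, 1) and (5, 19)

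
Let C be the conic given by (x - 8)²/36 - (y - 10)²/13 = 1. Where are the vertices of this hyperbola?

Center (8, 10). The positive term is the x-term, so the transverse axis is horizontal; a² = 36, b² = 13.
a = 6. Vertices at (h ± a, k).

(2, 10) and (14, 10)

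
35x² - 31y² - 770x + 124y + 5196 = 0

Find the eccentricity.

Rearranging, 35(x² - 22x) -31(y² - 4y) = -5196.
Complete the square in x and y: 35(x - 11)² -31(y - 2)² = -5196 + 4235 - 124 = -1085
Dividing both sides by -1085: (y - 2)²/35 - (x - 11)²/31 = 1
Hyperbola, center (11, 2), transverse axis vertical; a² = 35, b² = 31.
c² = a² + b² = 66, so c = √66.
e = c/a = √66/√35 = √2310/35.

e = √2310/35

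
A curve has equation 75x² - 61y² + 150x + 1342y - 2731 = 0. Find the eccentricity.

Group: 75(x² + 2x) -61(y² - 22y) = 2731
Complete the square: 75(x + 1)² -61(y - 11)² = 2731 + 75 - 7381 = -4575
Dividing both sides by -4575: (y - 11)²/75 - (x + 1)²/61 = 1
Hyperbola, center (-1, 11), transverse axis vertical; a² = 75, b² = 61.
c² = a² + b² = 136, so c = 2√34.
e = c/a = 2√34/5√3 = 2√102/15.

e = 2√102/15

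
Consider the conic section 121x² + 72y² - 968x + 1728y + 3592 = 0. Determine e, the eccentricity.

Group the x- and y-terms: 121(x² - 8x) + 72(y² + 24y) = -3592
121(x - 4)² + 72(y + 12)² = -3592 + 1936 + 10368 = 8712
Divide through by 8712 to get (x - 4)²/72 + (y + 12)²/121 = 1.
Ellipse, center (4, -12), major axis vertical; a² = 121, b² = 72.
c² = a² - b² = 49, so c = 7.
e = c/a = 7/11.

e = 7/11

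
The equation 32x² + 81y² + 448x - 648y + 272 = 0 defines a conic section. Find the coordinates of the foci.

(-14, 4) and (0, 4)

Collect terms: 32(x² + 14x) + 81(y² - 8y) = -272
Complete the square: 32(x + 7)² + 81(y - 4)² = -272 + 1568 + 1296 = 2592
Divide by 2592: (x + 7)²/81 + (y - 4)²/32 = 1
Ellipse, center (-7, 4), major axis horizontal; a² = 81, b² = 32.
c² = a² - b² = 81 - 32 = 49, so c = 7.
Foci lie on the horizontal axis through the center: (h ± c, k).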